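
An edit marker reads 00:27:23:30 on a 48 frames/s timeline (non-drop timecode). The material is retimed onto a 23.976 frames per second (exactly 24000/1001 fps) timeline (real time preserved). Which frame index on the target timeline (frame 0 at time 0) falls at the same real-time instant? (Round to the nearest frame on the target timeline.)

Source frame index: (0×3600 + 27×60 + 23) × 48 + 30 = 78894.
Real time: 78894 / (48) = 13149/8 s.
Target frame: (13149/8) × (24000/1001) = 39447000/1001 ≈ 39407.592 → 39408.

frame 39408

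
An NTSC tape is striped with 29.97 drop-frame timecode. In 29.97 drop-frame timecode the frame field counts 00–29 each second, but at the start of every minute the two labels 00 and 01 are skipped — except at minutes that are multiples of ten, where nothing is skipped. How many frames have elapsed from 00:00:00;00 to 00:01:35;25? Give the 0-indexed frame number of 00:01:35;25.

2873

Complete 10-minute blocks: 0, each 17982 frames → 0.
Remaining 1 whole minute in the current block: 1800 + 0 × 1798 = 1800 frames.
Within the current minute: 35 × 30 + 25 − 2 = 1073 (labels ;00/;01 skipped at this minute). Total = 0 + 1800 + 1073 = 2873.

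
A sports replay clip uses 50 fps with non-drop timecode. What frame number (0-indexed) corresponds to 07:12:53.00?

frame 1298650

Total seconds to the label: (7 × 3600 + 12 × 60 + 53) = 25973.
Frame index = 25973 × 50 + 0 = 1298650.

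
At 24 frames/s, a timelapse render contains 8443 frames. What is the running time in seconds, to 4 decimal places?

351.7917 seconds

Running time = 8443 × 1/24 = 8443/24 s ≈ 351.7917 s.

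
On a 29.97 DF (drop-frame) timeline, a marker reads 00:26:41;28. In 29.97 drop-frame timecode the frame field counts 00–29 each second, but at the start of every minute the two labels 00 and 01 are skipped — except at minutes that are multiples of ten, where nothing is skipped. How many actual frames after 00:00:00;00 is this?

48010

As if non-drop at 30 labels/s: (0 × 3600 + 26 × 60 + 41) × 30 + 28 = 48058.
Minute boundaries passed: 26; those not divisible by 10: 26 − 2 = 24; dropped labels = 2 × 24 = 48.
Actual frame index = 48058 − 48 = 48010.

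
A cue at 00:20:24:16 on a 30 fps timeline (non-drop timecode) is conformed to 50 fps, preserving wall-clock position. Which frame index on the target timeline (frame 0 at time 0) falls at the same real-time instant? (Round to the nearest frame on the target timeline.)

frame 61227

Source frame index: (0×3600 + 20×60 + 24) × 30 + 16 = 36736.
Real time: 36736 / (30) = 18368/15 s.
Target frame: (18368/15) × (50) = 183680/3 ≈ 61226.667 → 61227.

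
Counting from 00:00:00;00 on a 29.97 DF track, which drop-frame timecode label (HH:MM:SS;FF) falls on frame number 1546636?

Ten DF minutes hold 17982 frames, so frame 1546636 lies in block 86 (frames 1546452–1564433) with 184 frames into that block.
The block's first minute is 1800 frames and the rest 1798 each; 184 frames reaches minute 0, so 86 × 18 + 0 × 2 = 1548 labels have been skipped so far.
Adding those back, label number 1546636 + 1548 = 1548184 at 30 labels/s is 51606 s + 4 f = 14 h 20 min 6 s frame 4, i.e. 14:20:06;04.

14:20:06;04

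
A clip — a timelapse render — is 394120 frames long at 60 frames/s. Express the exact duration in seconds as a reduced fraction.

Running time = 394120 ÷ (60) = 394120 × 1/60 = 19706/3 s.

19706/3 seconds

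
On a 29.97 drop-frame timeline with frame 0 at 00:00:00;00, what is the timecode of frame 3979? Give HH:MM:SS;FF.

Each 10-minute DF block holds 10 × 60 × 30 − 9 × 2 = 17982 frames. 3979 ÷ 17982 → 0 full blocks, remainder 3979.
Within the partial block the first minute is 1800 frames and each further minute 1798, so 2 further minute boundaries passed. Total skipped labels = 18 × 0 + 2 × 2 = 4.
Non-drop label index = 3979 + 4 = 3983; at 30 labels/s that is 00:02:12:23, i.e. DF 00:02:12;23.

00:02:12;23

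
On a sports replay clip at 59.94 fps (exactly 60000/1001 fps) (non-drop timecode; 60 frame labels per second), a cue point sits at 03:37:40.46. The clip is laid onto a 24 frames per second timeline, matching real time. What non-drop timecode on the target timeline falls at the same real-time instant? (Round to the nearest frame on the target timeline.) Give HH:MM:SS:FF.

03:37:53:20

Source frame index: (3×3600 + 37×60 + 40) × 60 + 46 = 783646.
Real time: 783646 / (60000/1001) = 392214823/30000 s.
Target frame: (392214823/30000) × (24) = 392214823/1250 ≈ 313771.858 → 313772.
At 24 labels/s: frame 313772 → 03:37:53:20.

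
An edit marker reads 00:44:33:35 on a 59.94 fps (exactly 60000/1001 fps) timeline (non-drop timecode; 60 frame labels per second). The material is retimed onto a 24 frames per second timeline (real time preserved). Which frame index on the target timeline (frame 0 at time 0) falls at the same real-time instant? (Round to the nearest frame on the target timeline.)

Source frame index: (0×3600 + 44×60 + 33) × 60 + 35 = 160415.
Real time: 160415 / (60000/1001) = 32115083/12000 s.
Target frame: (32115083/12000) × (24) = 32115083/500 ≈ 64230.166 → 64230.

frame 64230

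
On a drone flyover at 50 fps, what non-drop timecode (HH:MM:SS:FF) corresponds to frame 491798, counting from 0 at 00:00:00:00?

02:43:55:48

491798 ÷ 50 = 9835 full seconds, remainder 48 frames.
9835 s = 2 h 43 min 55 s.
Timecode: 02:43:55:48.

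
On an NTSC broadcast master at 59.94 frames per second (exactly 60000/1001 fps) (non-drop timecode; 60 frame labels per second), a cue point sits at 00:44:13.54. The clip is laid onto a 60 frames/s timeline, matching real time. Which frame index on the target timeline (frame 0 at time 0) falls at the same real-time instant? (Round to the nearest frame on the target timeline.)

frame 159393

Source frame index: (0×3600 + 44×60 + 13) × 60 + 54 = 159234.
Real time: 159234 / (60000/1001) = 26565539/10000 s.
Target frame: (26565539/10000) × (60) = 79696617/500 ≈ 159393.234 → 159393.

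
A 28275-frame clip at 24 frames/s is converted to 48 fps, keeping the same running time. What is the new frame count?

56550 frames

Target frames = source frames × (target rate / source rate) = 28275 × (48)/(24) = 28275 × 2 = 56550.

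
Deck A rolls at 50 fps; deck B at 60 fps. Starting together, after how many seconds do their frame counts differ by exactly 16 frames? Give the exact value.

The gap grows by |60 − 50| = 10 frames per second.
Time for a 16-frame gap: 16 ÷ (10) = 1.6 s.

1.6 seconds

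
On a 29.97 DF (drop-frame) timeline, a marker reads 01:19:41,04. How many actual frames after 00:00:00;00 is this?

143290

Complete 10-minute blocks: 7, each 17982 frames → 125874.
Remaining 9 whole minutes in the current block: 1800 + 8 × 1798 = 16184 frames.
Within the current minute: 41 × 30 + 4 − 2 = 1232 (labels ;00/;01 skipped at this minute). Total = 125874 + 16184 + 1232 = 143290.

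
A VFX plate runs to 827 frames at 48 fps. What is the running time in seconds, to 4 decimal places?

Running time = 827 × 1/48 = 827/48 s ≈ 17.2292 s.

17.2292 seconds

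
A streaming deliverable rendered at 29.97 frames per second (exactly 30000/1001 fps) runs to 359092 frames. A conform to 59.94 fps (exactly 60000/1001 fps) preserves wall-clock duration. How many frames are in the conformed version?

Frames at target rate = 359092 × (60000/1001) / (30000/1001) = 718184.

718184 frames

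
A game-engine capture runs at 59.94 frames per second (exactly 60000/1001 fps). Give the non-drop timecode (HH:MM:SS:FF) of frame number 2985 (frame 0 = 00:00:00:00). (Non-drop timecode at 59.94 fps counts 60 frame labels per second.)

2985 ÷ 60 = 49 full seconds, remainder 45 frames.
49 s = 0 h 0 min 49 s.
Timecode: 00:00:49:45.

00:00:49:45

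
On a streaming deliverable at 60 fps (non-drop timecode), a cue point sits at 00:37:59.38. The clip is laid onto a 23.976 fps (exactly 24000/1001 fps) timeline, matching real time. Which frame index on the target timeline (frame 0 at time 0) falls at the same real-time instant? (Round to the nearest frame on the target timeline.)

Source frame index: (0×3600 + 37×60 + 59) × 60 + 38 = 136778.
Real time: 136778 / (60) = 68389/30 s.
Target frame: (68389/30) × (24000/1001) = 54711200/1001 ≈ 54656.543 → 54657.

frame 54657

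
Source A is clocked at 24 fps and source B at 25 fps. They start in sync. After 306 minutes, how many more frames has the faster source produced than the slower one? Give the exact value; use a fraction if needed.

18360 frames

306 min = 18360 s.
A emits 24 × 18360 = 440640 frames; B emits 25 × 18360 = 459000.
Difference = 18360 frames; B is ahead of A.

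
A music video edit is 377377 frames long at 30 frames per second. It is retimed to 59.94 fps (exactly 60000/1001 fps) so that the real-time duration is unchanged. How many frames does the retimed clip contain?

754000 frames

Target frames = source frames × (target rate / source rate) = 377377 × (60000/1001)/(30) = 377377 × 2000/1001 = 754000.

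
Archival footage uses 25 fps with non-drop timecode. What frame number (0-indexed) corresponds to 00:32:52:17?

Total seconds to the label: (0 × 3600 + 32 × 60 + 52) = 1972.
Frame index = 1972 × 25 + 17 = 49317.

frame 49317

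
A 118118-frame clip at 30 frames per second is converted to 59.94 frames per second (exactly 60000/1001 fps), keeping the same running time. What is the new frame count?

236000 frames

Target frames = source frames × (target rate / source rate) = 118118 × (60000/1001)/(30) = 118118 × 2000/1001 = 236000.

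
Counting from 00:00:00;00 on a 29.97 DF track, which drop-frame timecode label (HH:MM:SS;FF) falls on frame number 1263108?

11:42:25;22

Ten DF minutes hold 17982 frames, so frame 1263108 lies in block 70 (frames 1258740–1276721) with 4368 frames into that block.
The block's first minute is 1800 frames and the rest 1798 each; 4368 frames reaches minute 2, so 70 × 18 + 2 × 2 = 1264 labels have been skipped so far.
Adding those back, label number 1263108 + 1264 = 1264372 at 30 labels/s is 42145 s + 22 f = 11 h 42 min 25 s frame 22, i.e. 11:42:25;22.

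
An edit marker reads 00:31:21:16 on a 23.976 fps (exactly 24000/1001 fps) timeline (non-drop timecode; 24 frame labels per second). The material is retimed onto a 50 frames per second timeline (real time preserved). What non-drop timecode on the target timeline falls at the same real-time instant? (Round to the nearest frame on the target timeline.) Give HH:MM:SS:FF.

00:31:23:27

Source frame index: (0×3600 + 31×60 + 21) × 24 + 16 = 45160.
Real time: 45160 / (24000/1001) = 1130129/600 s.
Target frame: (1130129/600) × (50) = 1130129/12 ≈ 94177.417 → 94177.
At 50 labels/s: frame 94177 → 00:31:23:27.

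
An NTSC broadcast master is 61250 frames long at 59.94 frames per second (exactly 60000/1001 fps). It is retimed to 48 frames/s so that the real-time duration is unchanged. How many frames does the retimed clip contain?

Target frames = source frames × (target rate / source rate) = 61250 × (48)/(60000/1001) = 61250 × 1001/1250 = 49049.

49049 frames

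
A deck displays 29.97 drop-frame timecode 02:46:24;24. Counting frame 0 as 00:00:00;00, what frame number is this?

299244

As if non-drop at 30 labels/s: (2 × 3600 + 46 × 60 + 24) × 30 + 24 = 299544.
Minute boundaries passed: 166; those not divisible by 10: 166 − 16 = 150; dropped labels = 2 × 150 = 300.
Actual frame index = 299544 − 300 = 299244.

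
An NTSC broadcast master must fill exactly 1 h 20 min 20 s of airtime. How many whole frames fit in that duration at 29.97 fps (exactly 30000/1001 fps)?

1 h 20 min 20 s = 4820 s.
Frames = 4820 × 30000/1001 = 144600000/1001 ≈ 144455.5445.
Complete frames: 144455.

144455 frames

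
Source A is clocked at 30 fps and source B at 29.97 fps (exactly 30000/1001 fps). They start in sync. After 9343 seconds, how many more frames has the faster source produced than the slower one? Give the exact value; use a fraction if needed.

280290/1001 frames

A emits 30 × 9343 = 280290 frames; B emits 30000/1001 × 9343 = 280290000/1001.
Difference = 280290/1001 frames (≈ 280.0100); B is behind A.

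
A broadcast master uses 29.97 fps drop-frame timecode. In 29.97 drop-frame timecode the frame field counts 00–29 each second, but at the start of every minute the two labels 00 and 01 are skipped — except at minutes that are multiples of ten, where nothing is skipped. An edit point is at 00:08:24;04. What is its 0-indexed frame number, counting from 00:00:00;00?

15108

Complete 10-minute blocks: 0, each 17982 frames → 0.
Remaining 8 whole minutes in the current block: 1800 + 7 × 1798 = 14386 frames.
Within the current minute: 24 × 30 + 4 − 2 = 722 (labels ;00/;01 skipped at this minute). Total = 0 + 14386 + 722 = 15108.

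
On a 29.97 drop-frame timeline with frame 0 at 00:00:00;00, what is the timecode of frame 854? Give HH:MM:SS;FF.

00:00:28;14

Ten DF minutes hold 17982 frames, so frame 854 lies in block 0 (frames 0–17981) with 854 frames into that block.
The block's first minute is 1800 frames and the rest 1798 each; 854 frames reaches minute 0, so 0 × 18 + 0 × 2 = 0 labels have been skipped so far.
Adding those back, label number 854 + 0 = 854 at 30 labels/s is 28 s + 14 f = 0 h 0 min 28 s frame 14, i.e. 00:00:28;14.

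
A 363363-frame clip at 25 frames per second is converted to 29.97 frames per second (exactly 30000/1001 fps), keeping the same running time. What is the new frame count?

435600 frames

Target frames = source frames × (target rate / source rate) = 363363 × (30000/1001)/(25) = 363363 × 1200/1001 = 435600.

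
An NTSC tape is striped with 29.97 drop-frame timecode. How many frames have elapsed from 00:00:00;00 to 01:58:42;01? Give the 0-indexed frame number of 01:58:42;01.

213447

As if non-drop at 30 labels/s: (1 × 3600 + 58 × 60 + 42) × 30 + 1 = 213661.
Minute boundaries passed: 118; those not divisible by 10: 118 − 11 = 107; dropped labels = 2 × 107 = 214.
Actual frame index = 213661 − 214 = 213447.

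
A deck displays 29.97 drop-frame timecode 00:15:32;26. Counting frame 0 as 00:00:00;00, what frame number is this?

27958

Complete 10-minute blocks: 1, each 17982 frames → 17982.
Remaining 5 whole minutes in the current block: 1800 + 4 × 1798 = 8992 frames.
Within the current minute: 32 × 30 + 26 − 2 = 984 (labels ;00/;01 skipped at this minute). Total = 17982 + 8992 + 984 = 27958.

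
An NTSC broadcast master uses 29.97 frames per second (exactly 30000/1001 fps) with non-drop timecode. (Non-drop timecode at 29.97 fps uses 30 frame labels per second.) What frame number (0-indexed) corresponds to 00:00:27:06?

816

Total seconds to the label: (0 × 3600 + 0 × 60 + 27) = 27.
Frame index = 27 × 30 + 6 = 816.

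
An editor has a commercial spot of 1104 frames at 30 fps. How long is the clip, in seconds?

Running time = 1104 / (30) = 36.8 s.

36.8 seconds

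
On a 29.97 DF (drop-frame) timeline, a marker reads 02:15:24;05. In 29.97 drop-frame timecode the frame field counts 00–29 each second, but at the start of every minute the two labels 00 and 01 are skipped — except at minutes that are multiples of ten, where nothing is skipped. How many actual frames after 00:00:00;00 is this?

243481

Complete 10-minute blocks: 13, each 17982 frames → 233766.
Remaining 5 whole minutes in the current block: 1800 + 4 × 1798 = 8992 frames.
Within the current minute: 24 × 30 + 5 − 2 = 723 (labels ;00/;01 skipped at this minute). Total = 233766 + 8992 + 723 = 243481.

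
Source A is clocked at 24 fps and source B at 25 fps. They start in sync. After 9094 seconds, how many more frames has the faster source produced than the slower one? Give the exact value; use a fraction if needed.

A emits 24 × 9094 = 218256 frames; B emits 25 × 9094 = 227350.
Difference = 9094 frames; B is ahead of A.

9094 frames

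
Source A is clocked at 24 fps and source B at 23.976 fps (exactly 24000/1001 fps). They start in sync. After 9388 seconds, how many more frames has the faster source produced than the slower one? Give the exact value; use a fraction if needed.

225312/1001 frames

A emits 24 × 9388 = 225312 frames; B emits 24000/1001 × 9388 = 225312000/1001.
Difference = 225312/1001 frames (≈ 225.0869); B is behind A.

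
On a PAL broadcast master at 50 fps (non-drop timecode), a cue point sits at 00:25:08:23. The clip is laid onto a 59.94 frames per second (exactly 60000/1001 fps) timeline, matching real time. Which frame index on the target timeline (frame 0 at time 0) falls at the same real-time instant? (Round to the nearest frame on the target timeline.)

Source frame index: (0×3600 + 25×60 + 8) × 50 + 23 = 75423.
Real time: 75423 / (50) = 75423/50 s.
Target frame: (75423/50) × (60000/1001) = 90507600/1001 ≈ 90417.183 → 90417.

frame 90417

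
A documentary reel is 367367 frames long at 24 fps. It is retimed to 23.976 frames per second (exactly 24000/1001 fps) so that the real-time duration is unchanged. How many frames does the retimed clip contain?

367000 frames

Target frames = source frames × (target rate / source rate) = 367367 × (24000/1001)/(24) = 367367 × 1000/1001 = 367000.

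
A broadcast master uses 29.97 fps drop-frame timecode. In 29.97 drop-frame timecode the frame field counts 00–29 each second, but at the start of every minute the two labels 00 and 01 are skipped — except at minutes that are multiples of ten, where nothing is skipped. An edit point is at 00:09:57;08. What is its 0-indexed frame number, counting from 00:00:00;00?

17900

Complete 10-minute blocks: 0, each 17982 frames → 0.
Remaining 9 whole minutes in the current block: 1800 + 8 × 1798 = 16184 frames.
Within the current minute: 57 × 30 + 8 − 2 = 1716 (labels ;00/;01 skipped at this minute). Total = 0 + 16184 + 1716 = 17900.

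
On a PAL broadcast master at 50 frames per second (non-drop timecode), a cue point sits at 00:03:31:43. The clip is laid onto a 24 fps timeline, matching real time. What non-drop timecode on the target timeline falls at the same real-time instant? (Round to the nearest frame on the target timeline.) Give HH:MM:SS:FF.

00:03:31:21

Source frame index: (0×3600 + 3×60 + 31) × 50 + 43 = 10593.
Real time: 10593 / (50) = 10593/50 s.
Target frame: (10593/50) × (24) = 127116/25 ≈ 5084.640 → 5085.
At 24 labels/s: frame 5085 → 00:03:31:21.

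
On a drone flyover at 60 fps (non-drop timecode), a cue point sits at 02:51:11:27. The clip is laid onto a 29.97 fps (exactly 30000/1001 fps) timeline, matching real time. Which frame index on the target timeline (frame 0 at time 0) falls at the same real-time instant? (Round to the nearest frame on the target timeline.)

Source frame index: (2×3600 + 51×60 + 11) × 60 + 27 = 616287.
Real time: 616287 / (60) = 205429/20 s.
Target frame: (205429/20) × (30000/1001) = 44020500/143 ≈ 307835.664 → 307836.

frame 307836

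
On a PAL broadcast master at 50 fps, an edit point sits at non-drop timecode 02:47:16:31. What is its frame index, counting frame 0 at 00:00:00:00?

frame 501831

Total seconds to the label: (2 × 3600 + 47 × 60 + 16) = 10036.
Frame index = 10036 × 50 + 31 = 501831.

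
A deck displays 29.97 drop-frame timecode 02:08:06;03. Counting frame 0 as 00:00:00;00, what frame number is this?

Complete 10-minute blocks: 12, each 17982 frames → 215784.
Remaining 8 whole minutes in the current block: 1800 + 7 × 1798 = 14386 frames.
Within the current minute: 6 × 30 + 3 − 2 = 181 (labels ;00/;01 skipped at this minute). Total = 215784 + 14386 + 181 = 230351.

230351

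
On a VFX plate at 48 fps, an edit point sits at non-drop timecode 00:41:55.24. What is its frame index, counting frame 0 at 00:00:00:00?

frame 120744

Total seconds to the label: (0 × 3600 + 41 × 60 + 55) = 2515.
Frame index = 2515 × 48 + 24 = 120744.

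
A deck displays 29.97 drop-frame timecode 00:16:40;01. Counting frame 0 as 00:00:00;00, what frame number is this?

29971

Complete 10-minute blocks: 1, each 17982 frames → 17982.
Remaining 6 whole minutes in the current block: 1800 + 5 × 1798 = 10790 frames.
Within the current minute: 40 × 30 + 1 − 2 = 1199 (labels ;00/;01 skipped at this minute). Total = 17982 + 10790 + 1199 = 29971.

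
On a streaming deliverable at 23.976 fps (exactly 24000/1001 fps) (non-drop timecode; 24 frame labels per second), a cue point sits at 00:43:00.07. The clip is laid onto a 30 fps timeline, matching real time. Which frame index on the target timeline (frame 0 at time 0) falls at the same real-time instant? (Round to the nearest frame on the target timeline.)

Source frame index: (0×3600 + 43×60 + 0) × 24 + 7 = 61927.
Real time: 61927 / (24000/1001) = 61988927/24000 s.
Target frame: (61988927/24000) × (30) = 61988927/800 ≈ 77486.159 → 77486.

frame 77486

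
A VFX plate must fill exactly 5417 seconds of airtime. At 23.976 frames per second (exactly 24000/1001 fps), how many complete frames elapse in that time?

129878 frames

Frames = 5417 × 24000/1001 = 130008000/1001 ≈ 129878.1219.
Complete frames: 129878.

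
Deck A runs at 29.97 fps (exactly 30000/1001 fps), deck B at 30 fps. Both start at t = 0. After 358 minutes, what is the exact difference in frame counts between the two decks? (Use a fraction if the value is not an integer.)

644400/1001 frames

358 min = 21480 s.
A emits 30000/1001 × 21480 = 644400000/1001 frames; B emits 30 × 21480 = 644400.
Difference = 644400/1001 frames (≈ 643.7562); B is ahead of A.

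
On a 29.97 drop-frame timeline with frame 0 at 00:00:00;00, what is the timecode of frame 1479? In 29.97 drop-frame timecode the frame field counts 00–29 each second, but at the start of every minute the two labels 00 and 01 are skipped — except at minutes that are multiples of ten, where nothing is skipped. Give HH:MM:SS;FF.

00:00:49;09

Each 10-minute DF block holds 10 × 60 × 30 − 9 × 2 = 17982 frames. 1479 ÷ 17982 → 0 full blocks, remainder 1479.
Within the partial block the first minute is 1800 frames and each further minute 1798, so 0 further minute boundaries passed. Total skipped labels = 18 × 0 + 2 × 0 = 0.
Non-drop label index = 1479 + 0 = 1479; at 30 labels/s that is 00:00:49:09, i.e. DF 00:00:49;09.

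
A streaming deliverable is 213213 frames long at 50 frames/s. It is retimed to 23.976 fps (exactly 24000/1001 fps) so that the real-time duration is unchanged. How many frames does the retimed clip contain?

102240 frames

Target frames = source frames × (target rate / source rate) = 213213 × (24000/1001)/(50) = 213213 × 480/1001 = 102240.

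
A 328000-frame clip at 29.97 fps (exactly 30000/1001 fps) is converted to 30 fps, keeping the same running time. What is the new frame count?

328328 frames

Target frames = source frames × (target rate / source rate) = 328000 × (30)/(30000/1001) = 328000 × 1001/1000 = 328328.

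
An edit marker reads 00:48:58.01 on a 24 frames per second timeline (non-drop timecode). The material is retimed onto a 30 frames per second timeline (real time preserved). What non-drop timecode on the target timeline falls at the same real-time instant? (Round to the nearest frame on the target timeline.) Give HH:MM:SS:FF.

Source frame index: (0×3600 + 48×60 + 58) × 24 + 1 = 70513.
Real time: 70513 / (24) = 70513/24 s.
Target frame: (70513/24) × (30) = 352565/4 ≈ 88141.250 → 88141.
At 30 labels/s: frame 88141 → 00:48:58:01.

00:48:58:01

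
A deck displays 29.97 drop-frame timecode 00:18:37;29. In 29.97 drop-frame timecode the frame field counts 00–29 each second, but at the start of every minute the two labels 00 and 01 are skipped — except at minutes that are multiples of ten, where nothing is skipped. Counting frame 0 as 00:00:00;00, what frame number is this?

Complete 10-minute blocks: 1, each 17982 frames → 17982.
Remaining 8 whole minutes in the current block: 1800 + 7 × 1798 = 14386 frames.
Within the current minute: 37 × 30 + 29 − 2 = 1137 (labels ;00/;01 skipped at this minute). Total = 17982 + 14386 + 1137 = 33505.

33505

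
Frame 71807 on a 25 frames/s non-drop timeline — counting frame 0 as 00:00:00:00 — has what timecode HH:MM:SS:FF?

00:47:52:07

71807 ÷ 25 = 2872 full seconds, remainder 7 frames.
2872 s = 0 h 47 min 52 s.
Timecode: 00:47:52:07.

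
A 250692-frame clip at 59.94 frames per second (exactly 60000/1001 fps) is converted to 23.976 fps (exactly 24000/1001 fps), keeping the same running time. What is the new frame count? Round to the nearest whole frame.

Frames at target rate = 250692 × (24000/1001) / (60000/1001) = 501384/5 ≈ 100276.800.
Nearest whole frame: 100277.

100277 frames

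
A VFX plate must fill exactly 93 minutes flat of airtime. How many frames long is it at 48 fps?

93 min = 5580 s.
Frames = 5580 × 48 = 267840.

267840 frames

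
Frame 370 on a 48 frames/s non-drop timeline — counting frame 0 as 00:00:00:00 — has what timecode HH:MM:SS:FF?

370 ÷ 48 = 7 full seconds, remainder 34 frames.
7 s = 0 h 0 min 7 s.
Timecode: 00:00:07:34.

00:00:07:34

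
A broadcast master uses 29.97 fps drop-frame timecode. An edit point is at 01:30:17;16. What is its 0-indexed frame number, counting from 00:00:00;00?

162364

As if non-drop at 30 labels/s: (1 × 3600 + 30 × 60 + 17) × 30 + 16 = 162526.
Minute boundaries passed: 90; those not divisible by 10: 90 − 9 = 81; dropped labels = 2 × 81 = 162.
Actual frame index = 162526 − 162 = 162364.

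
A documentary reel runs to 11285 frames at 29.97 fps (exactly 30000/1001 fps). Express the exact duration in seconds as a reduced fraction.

2259257/6000 seconds

Running time = 11285 ÷ (30000/1001) = 11285 × 1001/30000 = 2259257/6000 s.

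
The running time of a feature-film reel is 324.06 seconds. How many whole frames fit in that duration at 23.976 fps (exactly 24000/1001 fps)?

7769 frames

Frames = 324.06 × 24000/1001 = 707040/91 ≈ 7769.6703.
Complete frames: 7769.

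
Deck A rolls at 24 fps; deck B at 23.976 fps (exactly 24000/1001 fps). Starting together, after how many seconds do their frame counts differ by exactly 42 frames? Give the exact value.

1751.75 seconds

The gap grows by |24000/1001 − 24| = 24/1001 frames per second.
Time for a 42-frame gap: 42 ÷ (24/1001) = 1751.75 s.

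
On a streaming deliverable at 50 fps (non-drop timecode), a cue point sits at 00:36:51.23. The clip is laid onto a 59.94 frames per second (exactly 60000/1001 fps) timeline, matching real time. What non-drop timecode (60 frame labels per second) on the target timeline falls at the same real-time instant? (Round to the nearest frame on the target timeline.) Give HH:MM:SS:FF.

Source frame index: (0×3600 + 36×60 + 51) × 50 + 23 = 110573.
Real time: 110573 / (50) = 110573/50 s.
Target frame: (110573/50) × (60000/1001) = 132687600/1001 ≈ 132555.045 → 132555.
At 60 labels/s: frame 132555 → 00:36:49:15.

00:36:49:15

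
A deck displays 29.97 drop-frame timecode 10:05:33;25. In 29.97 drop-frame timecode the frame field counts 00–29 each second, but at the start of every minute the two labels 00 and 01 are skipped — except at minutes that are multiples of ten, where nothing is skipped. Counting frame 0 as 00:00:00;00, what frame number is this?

As if non-drop at 30 labels/s: (10 × 3600 + 5 × 60 + 33) × 30 + 25 = 1090015.
Minute boundaries passed: 605; those not divisible by 10: 605 − 60 = 545; dropped labels = 2 × 545 = 1090.
Actual frame index = 1090015 − 1090 = 1088925.

1088925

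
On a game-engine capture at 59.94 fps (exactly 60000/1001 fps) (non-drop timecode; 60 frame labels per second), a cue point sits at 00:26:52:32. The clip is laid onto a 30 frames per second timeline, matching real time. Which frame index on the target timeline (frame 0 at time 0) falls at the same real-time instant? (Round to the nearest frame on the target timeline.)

Source frame index: (0×3600 + 26×60 + 52) × 60 + 32 = 96752.
Real time: 96752 / (60000/1001) = 6053047/3750 s.
Target frame: (6053047/3750) × (30) = 6053047/125 ≈ 48424.376 → 48424.

frame 48424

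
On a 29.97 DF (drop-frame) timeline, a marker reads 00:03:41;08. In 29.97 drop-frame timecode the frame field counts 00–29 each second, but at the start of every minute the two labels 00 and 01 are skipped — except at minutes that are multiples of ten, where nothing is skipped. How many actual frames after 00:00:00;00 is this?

6632

Complete 10-minute blocks: 0, each 17982 frames → 0.
Remaining 3 whole minutes in the current block: 1800 + 2 × 1798 = 5396 frames.
Within the current minute: 41 × 30 + 8 − 2 = 1236 (labels ;00/;01 skipped at this minute). Total = 0 + 5396 + 1236 = 6632.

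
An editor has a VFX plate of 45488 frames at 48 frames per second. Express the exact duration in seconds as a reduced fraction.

Running time = 45488 ÷ (48) = 45488 × 1/48 = 2843/3 s.

2843/3 seconds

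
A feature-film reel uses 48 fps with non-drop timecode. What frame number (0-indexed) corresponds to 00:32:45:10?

frame 94330

Total seconds to the label: (0 × 3600 + 32 × 60 + 45) = 1965.
Frame index = 1965 × 48 + 10 = 94330.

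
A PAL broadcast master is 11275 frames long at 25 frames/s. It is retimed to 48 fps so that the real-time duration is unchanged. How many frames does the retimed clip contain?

21648 frames

Target frames = source frames × (target rate / source rate) = 11275 × (48)/(25) = 11275 × 48/25 = 21648.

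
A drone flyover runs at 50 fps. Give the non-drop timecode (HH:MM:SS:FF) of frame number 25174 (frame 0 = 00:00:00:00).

00:08:23:24

25174 ÷ 50 = 503 full seconds, remainder 24 frames.
503 s = 0 h 8 min 23 s.
Timecode: 00:08:23:24.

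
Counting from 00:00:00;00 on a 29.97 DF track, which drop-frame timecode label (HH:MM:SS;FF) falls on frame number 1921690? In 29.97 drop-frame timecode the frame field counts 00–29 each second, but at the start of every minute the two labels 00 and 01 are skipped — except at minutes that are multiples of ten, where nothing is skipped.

17:48:40;14

Each 10-minute DF block holds 10 × 60 × 30 − 9 × 2 = 17982 frames. 1921690 ÷ 17982 → 106 full blocks, remainder 15598.
Within the partial block the first minute is 1800 frames and each further minute 1798, so 8 further minute boundaries passed. Total skipped labels = 18 × 106 + 2 × 8 = 1924.
Non-drop label index = 1921690 + 1924 = 1923614; at 30 labels/s that is 17:48:40:14, i.e. DF 17:48:40;14.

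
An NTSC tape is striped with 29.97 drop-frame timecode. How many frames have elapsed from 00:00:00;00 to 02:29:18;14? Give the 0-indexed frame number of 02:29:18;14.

268484

As if non-drop at 30 labels/s: (2 × 3600 + 29 × 60 + 18) × 30 + 14 = 268754.
Minute boundaries passed: 149; those not divisible by 10: 149 − 14 = 135; dropped labels = 2 × 135 = 270.
Actual frame index = 268754 − 270 = 268484.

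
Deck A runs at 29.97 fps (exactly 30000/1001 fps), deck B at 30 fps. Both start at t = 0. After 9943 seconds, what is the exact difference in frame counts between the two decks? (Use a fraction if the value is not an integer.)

298290/1001 frames

A emits 30000/1001 × 9943 = 298290000/1001 frames; B emits 30 × 9943 = 298290.
Difference = 298290/1001 frames (≈ 297.9920); B is ahead of A.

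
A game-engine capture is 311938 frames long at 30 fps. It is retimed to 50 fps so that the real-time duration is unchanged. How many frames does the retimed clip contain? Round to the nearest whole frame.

Frames at target rate = 311938 × (50) / (30) = 1559690/3 ≈ 519896.667.
Nearest whole frame: 519897.

519897 frames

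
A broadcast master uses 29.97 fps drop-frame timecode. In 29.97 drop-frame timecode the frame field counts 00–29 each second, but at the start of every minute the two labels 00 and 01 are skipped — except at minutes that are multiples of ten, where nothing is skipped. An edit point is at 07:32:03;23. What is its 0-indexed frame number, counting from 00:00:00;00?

As if non-drop at 30 labels/s: (7 × 3600 + 32 × 60 + 3) × 30 + 23 = 813713.
Minute boundaries passed: 452; those not divisible by 10: 452 − 45 = 407; dropped labels = 2 × 407 = 814.
Actual frame index = 813713 − 814 = 812899.

812899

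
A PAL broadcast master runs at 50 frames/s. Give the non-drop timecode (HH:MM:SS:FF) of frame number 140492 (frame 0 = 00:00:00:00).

140492 ÷ 50 = 2809 full seconds, remainder 42 frames.
2809 s = 0 h 46 min 49 s.
Timecode: 00:46:49:42.

00:46:49:42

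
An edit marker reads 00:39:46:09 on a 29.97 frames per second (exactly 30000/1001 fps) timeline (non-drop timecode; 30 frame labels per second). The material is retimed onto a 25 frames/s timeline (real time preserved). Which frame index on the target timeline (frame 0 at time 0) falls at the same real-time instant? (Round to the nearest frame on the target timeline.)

Source frame index: (0×3600 + 39×60 + 46) × 30 + 9 = 71589.
Real time: 71589 / (30000/1001) = 23886863/10000 s.
Target frame: (23886863/10000) × (25) = 23886863/400 ≈ 59717.158 → 59717.

frame 59717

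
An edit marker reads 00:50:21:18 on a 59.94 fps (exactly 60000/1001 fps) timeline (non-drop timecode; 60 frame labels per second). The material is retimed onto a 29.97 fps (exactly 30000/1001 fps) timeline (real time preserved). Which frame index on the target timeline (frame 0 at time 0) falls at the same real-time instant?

Source frame index: (0×3600 + 50×60 + 21) × 60 + 18 = 181278.
Real time: 181278 / (60000/1001) = 30243213/10000 s.
Target frame: (30243213/10000) × (30000/1001) = 90639.

frame 90639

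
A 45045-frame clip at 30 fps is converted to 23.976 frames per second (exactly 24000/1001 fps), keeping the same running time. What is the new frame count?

Target frames = source frames × (target rate / source rate) = 45045 × (24000/1001)/(30) = 45045 × 800/1001 = 36000.

36000 frames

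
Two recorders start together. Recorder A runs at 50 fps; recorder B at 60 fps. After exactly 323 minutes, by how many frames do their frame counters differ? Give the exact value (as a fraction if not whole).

193800 frames

323 min = 19380 s.
A emits 50 × 19380 = 969000 frames; B emits 60 × 19380 = 1162800.
Difference = 193800 frames; B is ahead of A.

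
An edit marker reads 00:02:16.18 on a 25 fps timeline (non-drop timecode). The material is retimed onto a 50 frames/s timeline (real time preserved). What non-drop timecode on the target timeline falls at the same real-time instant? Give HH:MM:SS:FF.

00:02:16:36

Source frame index: (0×3600 + 2×60 + 16) × 25 + 18 = 3418.
Real time: 3418 / (25) = 3418/25 s.
Target frame: (3418/25) × (50) = 6836.
At 50 labels/s: frame 6836 → 00:02:16:36.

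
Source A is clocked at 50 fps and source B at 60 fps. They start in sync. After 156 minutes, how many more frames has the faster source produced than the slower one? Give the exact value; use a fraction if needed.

93600 frames

156 min = 9360 s.
A emits 50 × 9360 = 468000 frames; B emits 60 × 9360 = 561600.
Difference = 93600 frames; B is ahead of A.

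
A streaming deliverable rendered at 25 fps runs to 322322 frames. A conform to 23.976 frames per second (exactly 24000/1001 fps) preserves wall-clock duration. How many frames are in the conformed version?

309120 frames

Target frames = source frames × (target rate / source rate) = 322322 × (24000/1001)/(25) = 322322 × 960/1001 = 309120.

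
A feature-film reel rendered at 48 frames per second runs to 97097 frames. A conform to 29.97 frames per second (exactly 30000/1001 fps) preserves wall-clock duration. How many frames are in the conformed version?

Target frames = source frames × (target rate / source rate) = 97097 × (30000/1001)/(48) = 97097 × 625/1001 = 60625.

60625 frames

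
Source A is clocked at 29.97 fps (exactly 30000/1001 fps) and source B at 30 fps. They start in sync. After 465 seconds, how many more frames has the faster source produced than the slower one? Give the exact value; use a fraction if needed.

A emits 30000/1001 × 465 = 13950000/1001 frames; B emits 30 × 465 = 13950.
Difference = 13950/1001 frames (≈ 13.9361); B is ahead of A.

13950/1001 frames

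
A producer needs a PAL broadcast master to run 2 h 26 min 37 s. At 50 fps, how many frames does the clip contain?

439850 frames

2 h 26 min 37 s = 8797 s.
Frames = 8797 × 50 = 439850.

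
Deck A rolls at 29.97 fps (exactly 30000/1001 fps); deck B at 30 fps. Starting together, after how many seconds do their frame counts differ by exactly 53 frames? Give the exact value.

53053/30 seconds

The gap grows by |30 − 30000/1001| = 30/1001 frames per second.
Time for a 53-frame gap: 53 ÷ (30/1001) = 53053/30 s.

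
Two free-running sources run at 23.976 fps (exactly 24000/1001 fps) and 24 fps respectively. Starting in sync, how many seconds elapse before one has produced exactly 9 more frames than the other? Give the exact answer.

The gap grows by |24 − 24000/1001| = 24/1001 frames per second.
Time for a 9-frame gap: 9 ÷ (24/1001) = 375.375 s.

375.375 seconds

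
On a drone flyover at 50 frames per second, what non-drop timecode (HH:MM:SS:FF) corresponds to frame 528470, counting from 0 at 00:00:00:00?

02:56:09:20

528470 ÷ 50 = 10569 full seconds, remainder 20 frames.
10569 s = 2 h 56 min 9 s.
Timecode: 02:56:09:20.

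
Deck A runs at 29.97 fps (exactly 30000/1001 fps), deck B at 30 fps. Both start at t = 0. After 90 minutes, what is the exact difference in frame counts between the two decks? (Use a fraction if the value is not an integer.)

162000/1001 frames

90 min = 5400 s.
A emits 30000/1001 × 5400 = 162000000/1001 frames; B emits 30 × 5400 = 162000.
Difference = 162000/1001 frames (≈ 161.8382); B is ahead of A.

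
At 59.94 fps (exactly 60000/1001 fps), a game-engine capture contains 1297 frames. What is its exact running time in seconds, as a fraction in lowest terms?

Running time = 1297 ÷ (60000/1001) = 1297 × 1001/60000 = 1298297/60000 s.

1298297/60000 seconds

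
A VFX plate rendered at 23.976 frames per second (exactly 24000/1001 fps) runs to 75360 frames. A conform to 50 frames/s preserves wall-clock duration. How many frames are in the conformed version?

Target frames = source frames × (target rate / source rate) = 75360 × (50)/(24000/1001) = 75360 × 1001/480 = 157157.

157157 frames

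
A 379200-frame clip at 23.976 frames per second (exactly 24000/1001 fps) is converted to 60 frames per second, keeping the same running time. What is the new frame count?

948948 frames

Target frames = source frames × (target rate / source rate) = 379200 × (60)/(24000/1001) = 379200 × 1001/400 = 948948.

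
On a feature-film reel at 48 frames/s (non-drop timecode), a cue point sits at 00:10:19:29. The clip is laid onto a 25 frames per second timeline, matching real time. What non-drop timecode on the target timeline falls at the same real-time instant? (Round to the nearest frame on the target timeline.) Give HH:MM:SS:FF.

00:10:19:15

Source frame index: (0×3600 + 10×60 + 19) × 48 + 29 = 29741.
Real time: 29741 / (48) = 29741/48 s.
Target frame: (29741/48) × (25) = 743525/48 ≈ 15490.104 → 15490.
At 25 labels/s: frame 15490 → 00:10:19:15.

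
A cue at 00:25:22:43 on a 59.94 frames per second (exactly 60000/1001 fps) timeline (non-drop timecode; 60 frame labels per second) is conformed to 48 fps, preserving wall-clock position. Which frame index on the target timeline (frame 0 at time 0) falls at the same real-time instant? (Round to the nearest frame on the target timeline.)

Source frame index: (0×3600 + 25×60 + 22) × 60 + 43 = 91363.
Real time: 91363 / (60000/1001) = 91454363/60000 s.
Target frame: (91454363/60000) × (48) = 91454363/1250 ≈ 73163.490 → 73163.

frame 73163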